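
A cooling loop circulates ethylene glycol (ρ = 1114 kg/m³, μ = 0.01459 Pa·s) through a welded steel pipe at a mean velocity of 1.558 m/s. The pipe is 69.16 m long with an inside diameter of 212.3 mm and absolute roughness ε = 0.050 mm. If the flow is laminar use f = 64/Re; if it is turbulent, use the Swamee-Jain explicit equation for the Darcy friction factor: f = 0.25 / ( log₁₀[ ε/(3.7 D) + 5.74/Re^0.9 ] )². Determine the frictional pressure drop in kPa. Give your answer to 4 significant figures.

ΔP ≈ 11.02 kPa

Reynolds number Re = ρVD/μ = 1114 · 1.558 · 0.2123 / 0.0146 = 2.525e+04.
Re > 4000 → turbulent. Relative roughness ε/D = 5e-05/0.2123 = 0.000236. Swamee-Jain: f = 0.25/(log₁₀[0.000236/3.7 + 5.74/2.525e+04^0.9])² = 0.25/(log₁₀[6.37e-05 + 0.000626])² = 0.25/(-3.161)² = 0.02502.
Darcy-Weisbach: ΔP = f(L/D)(ρV²/2) = 0.02502·(69.16/0.2123)·(1114·1.558²/2) = 0.02502·325.8·1352 = 1.102e+04 Pa.
ΔP = 1.102e+04 Pa = 11.02 kPa.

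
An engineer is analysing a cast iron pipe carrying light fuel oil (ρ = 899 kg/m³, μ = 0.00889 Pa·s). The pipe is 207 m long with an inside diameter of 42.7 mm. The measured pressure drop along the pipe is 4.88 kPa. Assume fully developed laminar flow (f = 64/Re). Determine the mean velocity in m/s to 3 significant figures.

For laminar flow, f = 64/Re with Re = ρVD/μ, so Darcy-Weisbach reduces to ΔP = 32μLV/D². Solving for V: V = ΔP·D²/(32μL) = 4880·(0.0427)²/(32·0.00889·207) = 0.1511 m/s.
Check: Re = ρVD/μ = 899·0.1511·0.0427/0.00889 = 652.4 < 2300, so the laminar assumption holds.

V ≈ 0.151 m/s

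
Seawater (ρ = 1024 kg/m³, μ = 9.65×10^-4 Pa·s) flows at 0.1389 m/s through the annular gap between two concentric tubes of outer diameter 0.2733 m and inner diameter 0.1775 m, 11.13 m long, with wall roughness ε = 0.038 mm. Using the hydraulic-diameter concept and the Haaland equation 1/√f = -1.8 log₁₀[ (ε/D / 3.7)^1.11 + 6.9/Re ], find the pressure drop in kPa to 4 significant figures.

Hydraulic diameter D_h = 4A/P = D_o - D_i = 0.2733 - 0.1775 = 0.0958 m.
Re = ρVD_h/μ = 1024·0.1389·0.0958/0.000965 = 1.412e+04.
ε/D_h = 3.8e-05/0.0958 = 0.000397; Haaland gives 1/√f = -1.8 log₁₀[3.92e-05+0.000489] = 5.899, so f = 0.02873.
ΔP = f(L/D_h)(ρV²/2) = 0.02873·11.13/0.0958·9.878 = 32.97 Pa.
ΔP = 0.03297 kPa.

ΔP ≈ 0.03297 kPa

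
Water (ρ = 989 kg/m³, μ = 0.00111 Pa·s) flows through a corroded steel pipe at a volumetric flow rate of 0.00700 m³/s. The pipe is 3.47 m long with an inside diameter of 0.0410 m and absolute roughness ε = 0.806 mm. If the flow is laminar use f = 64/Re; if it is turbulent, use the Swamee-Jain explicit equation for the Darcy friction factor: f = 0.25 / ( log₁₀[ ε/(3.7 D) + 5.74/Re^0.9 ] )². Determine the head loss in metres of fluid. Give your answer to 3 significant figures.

h_f ≈ 5.90 m

Cross-sectional area A = πD²/4 = π(0.041)²/4 = 0.00132 m²; mean velocity V = Q/A = 0.007/0.00132 = 5.302 m/s.
Reynolds number Re = ρVD/μ = 989 · 5.302 · 0.041 / 0.00111 = 1.937e+05.
Re > 4000 → turbulent. Relative roughness ε/D = 0.000806/0.041 = 0.0197. Swamee-Jain: f = 0.25/(log₁₀[0.0197/3.7 + 5.74/1.937e+05^0.9])² = 0.25/(log₁₀[0.00531 + 0.0001])² = 0.25/(-2.267)² = 0.04866.
Darcy-Weisbach: ΔP = f(L/D)(ρV²/2) = 0.04866·(3.47/0.041)·(989·5.302²/2) = 0.04866·84.63·1.39e+04 = 5.725e+04 Pa.
Head loss h_f = ΔP/(ρg) = 5.725e+04/(989·9.81) = 5.90 m.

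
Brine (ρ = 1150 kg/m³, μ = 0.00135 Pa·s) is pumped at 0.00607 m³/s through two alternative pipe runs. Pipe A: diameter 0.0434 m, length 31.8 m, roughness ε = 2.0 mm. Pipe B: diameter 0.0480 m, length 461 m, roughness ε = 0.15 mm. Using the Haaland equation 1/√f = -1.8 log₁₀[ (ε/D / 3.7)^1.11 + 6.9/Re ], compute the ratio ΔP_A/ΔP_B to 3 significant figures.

Pipe A: V = Q/A = 0.00607/0.001479 = 4.103 m/s; Re = 1.517e+05; ε/D = 0.0461; Haaland → f = 0.06922; ΔP_A = f(L/D)(ρV²/2) = 4.91e+05 Pa.
Pipe B: V = Q/A = 0.00607/0.00181 = 3.354 m/s; Re = 1.372e+05; ε/D = 0.00312; Haaland → f = 0.02736; ΔP_B = f(L/D)(ρV²/2) = 1.7e+06 Pa.
ΔP_A/ΔP_B = 4.91e+05/1.7e+06 = 0.289.

ΔP_A/ΔP_B ≈ 0.289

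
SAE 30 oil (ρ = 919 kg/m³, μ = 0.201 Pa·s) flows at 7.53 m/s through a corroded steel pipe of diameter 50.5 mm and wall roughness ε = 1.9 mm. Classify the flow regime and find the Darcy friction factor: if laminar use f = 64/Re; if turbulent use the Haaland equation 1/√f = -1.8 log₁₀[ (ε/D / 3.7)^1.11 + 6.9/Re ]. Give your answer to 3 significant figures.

Re = ρVD/μ = 919·7.53·0.0505/0.201 = 1739.
Re < 2300 → laminar, so f = 64/Re = 0.03681 (roughness is irrelevant in laminar flow).

f ≈ 0.0368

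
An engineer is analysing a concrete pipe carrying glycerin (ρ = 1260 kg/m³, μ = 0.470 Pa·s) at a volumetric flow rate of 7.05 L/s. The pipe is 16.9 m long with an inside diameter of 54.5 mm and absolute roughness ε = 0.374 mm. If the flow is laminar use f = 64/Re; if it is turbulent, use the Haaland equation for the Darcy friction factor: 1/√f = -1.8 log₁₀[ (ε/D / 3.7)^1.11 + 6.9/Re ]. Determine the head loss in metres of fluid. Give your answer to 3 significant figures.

Q = 7.05 L/s = 7.05/1000 = 0.00705 m³/s.
Cross-sectional area A = πD²/4 = π(0.0545)²/4 = 0.002333 m²; mean velocity V = Q/A = 0.00705/0.002333 = 3.022 m/s.
Reynolds number Re = ρVD/μ = 1260 · 3.022 · 0.0545 / 0.47 = 441.5.
Re < 2300 → laminar flow, so f = 64/Re = 64/441.5 = 0.1449 (the turbulent correlation is not needed).
Darcy-Weisbach: ΔP = f(L/D)(ρV²/2) = 0.1449·(16.9/0.0545)·(1260·3.022²/2) = 0.1449·310.1·5754 = 2.586e+05 Pa.
Head loss h_f = ΔP/(ρg) = 2.586e+05/(1260·9.81) = 20.9 m.

h_f ≈ 20.9 m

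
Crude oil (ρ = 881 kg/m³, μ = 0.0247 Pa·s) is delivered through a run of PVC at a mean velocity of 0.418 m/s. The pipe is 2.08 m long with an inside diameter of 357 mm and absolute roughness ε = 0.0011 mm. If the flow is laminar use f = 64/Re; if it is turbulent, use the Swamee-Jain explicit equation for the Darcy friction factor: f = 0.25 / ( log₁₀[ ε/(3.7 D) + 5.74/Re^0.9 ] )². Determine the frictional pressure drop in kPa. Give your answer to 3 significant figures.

ΔP ≈ 0.0167 kPa

Reynolds number Re = ρVD/μ = 881 · 0.418 · 0.357 / 0.0247 = 5323.
Re > 4000 → turbulent. Relative roughness ε/D = 1.1e-06/0.357 = 3.08e-06. Swamee-Jain: f = 0.25/(log₁₀[3.08e-06/3.7 + 5.74/5323^0.9])² = 0.25/(log₁₀[8.33e-07 + 0.00254])² = 0.25/(-2.594)² = 0.03714.
Darcy-Weisbach: ΔP = f(L/D)(ρV²/2) = 0.03714·(2.08/0.357)·(881·0.418²/2) = 0.03714·5.826·76.97 = 16.65 Pa.
ΔP = 16.65 Pa = 0.0167 kPa.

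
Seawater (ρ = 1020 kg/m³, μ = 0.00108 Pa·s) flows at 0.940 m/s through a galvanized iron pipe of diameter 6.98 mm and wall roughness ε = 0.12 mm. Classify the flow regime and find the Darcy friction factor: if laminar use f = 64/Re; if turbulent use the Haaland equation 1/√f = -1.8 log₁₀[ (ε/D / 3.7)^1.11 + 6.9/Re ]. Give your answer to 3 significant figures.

Re = ρVD/μ = 1020·0.94·0.00698/0.00108 = 6197.
Re > 4000 → turbulent. ε/D = 0.00012/0.00698 = 0.0172; Haaland: 1/√f = -1.8 log₁₀[0.00257 + 0.00111] = 4.38, so f = 0.05213.

f ≈ 0.0521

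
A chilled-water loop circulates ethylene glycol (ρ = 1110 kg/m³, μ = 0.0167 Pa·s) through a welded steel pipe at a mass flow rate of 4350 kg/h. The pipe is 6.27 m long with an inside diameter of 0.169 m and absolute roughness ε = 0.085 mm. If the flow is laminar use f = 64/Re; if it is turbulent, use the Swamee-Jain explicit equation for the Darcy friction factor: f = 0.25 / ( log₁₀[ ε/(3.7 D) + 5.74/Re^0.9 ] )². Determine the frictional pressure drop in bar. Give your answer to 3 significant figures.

ΔP ≈ 5.69×10^-5 bar

ṁ = 4350 kg/h = 4350/3600 = 1.208 kg/s.
A = πD²/4 = π(0.169)²/4 = 0.02243 m²; mean velocity V = ṁ/(ρA) = 1.208/(1110 · 0.02243) = 0.04853 m/s.
Reynolds number Re = ρVD/μ = 1110 · 0.04853 · 0.169 / 0.0167 = 545.1.
Re < 2300 → laminar flow, so f = 64/Re = 64/545.1 = 0.1174 (the turbulent correlation is not needed).
Darcy-Weisbach: ΔP = f(L/D)(ρV²/2) = 0.1174·(6.27/0.169)·(1110·0.04853²/2) = 0.1174·37.1·1.307 = 5.693 Pa.
ΔP = 5.693 Pa = 5.69×10^-5 bar.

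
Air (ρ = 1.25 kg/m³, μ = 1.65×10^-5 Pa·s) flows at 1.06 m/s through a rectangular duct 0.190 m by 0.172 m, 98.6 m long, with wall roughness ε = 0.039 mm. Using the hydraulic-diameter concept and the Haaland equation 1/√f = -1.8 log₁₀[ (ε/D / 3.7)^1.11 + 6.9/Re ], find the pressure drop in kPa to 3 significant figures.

Hydraulic diameter D_h = 4A/P = 4·(0.19·0.172)/(2·(0.19+0.172)) = 0.1307/0.724 = 0.1806 m.
Re = ρVD_h/μ = 1.25·1.06·0.1806/1.65e-05 = 1.45e+04.
ε/D_h = 3.9e-05/0.1806 = 0.000216; Haaland gives 1/√f = -1.8 log₁₀[2e-05+0.000476] = 5.948, so f = 0.02826.
ΔP = f(L/D_h)(ρV²/2) = 0.02826·98.6/0.1806·0.7023 = 10.84 Pa.
ΔP = 0.0108 kPa.

ΔP ≈ 0.0108 kPa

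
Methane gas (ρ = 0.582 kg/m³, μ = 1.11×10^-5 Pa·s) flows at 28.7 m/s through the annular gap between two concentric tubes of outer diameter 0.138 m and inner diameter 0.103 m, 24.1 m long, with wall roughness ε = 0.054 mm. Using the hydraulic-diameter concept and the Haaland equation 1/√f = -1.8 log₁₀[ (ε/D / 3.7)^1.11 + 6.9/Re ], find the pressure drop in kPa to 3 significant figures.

Hydraulic diameter D_h = 4A/P = D_o - D_i = 0.138 - 0.103 = 0.035 m.
Re = ρVD_h/μ = 0.582·28.7·0.035/1.11e-05 = 5.267e+04.
ε/D_h = 5.4e-05/0.035 = 0.00154; Haaland gives 1/√f = -1.8 log₁₀[0.000177+0.000131] = 6.32, so f = 0.02503.
ΔP = f(L/D_h)(ρV²/2) = 0.02503·24.1/0.035·239.7 = 4132 Pa.
ΔP = 4.13 kPa.

ΔP ≈ 4.13 kPa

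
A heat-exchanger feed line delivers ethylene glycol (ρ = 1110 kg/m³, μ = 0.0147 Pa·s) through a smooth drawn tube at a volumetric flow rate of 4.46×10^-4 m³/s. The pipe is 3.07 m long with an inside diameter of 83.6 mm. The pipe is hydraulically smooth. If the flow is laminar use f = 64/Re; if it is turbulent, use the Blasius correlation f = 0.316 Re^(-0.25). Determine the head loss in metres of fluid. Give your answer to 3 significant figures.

Cross-sectional area A = πD²/4 = π(0.0836)²/4 = 0.005489 m²; mean velocity V = Q/A = 0.000446/0.005489 = 0.08125 m/s.
Reynolds number Re = ρVD/μ = 1110 · 0.08125 · 0.0836 / 0.0147 = 512.9.
Re < 2300 → laminar flow, so f = 64/Re = 64/512.9 = 0.1248 (the turbulent correlation is not needed).
Darcy-Weisbach: ΔP = f(L/D)(ρV²/2) = 0.1248·(3.07/0.0836)·(1110·0.08125²/2) = 0.1248·36.72·3.664 = 16.79 Pa.
Head loss h_f = ΔP/(ρg) = 16.79/(1110·9.81) = 0.00154 m.

h_f ≈ 0.00154 m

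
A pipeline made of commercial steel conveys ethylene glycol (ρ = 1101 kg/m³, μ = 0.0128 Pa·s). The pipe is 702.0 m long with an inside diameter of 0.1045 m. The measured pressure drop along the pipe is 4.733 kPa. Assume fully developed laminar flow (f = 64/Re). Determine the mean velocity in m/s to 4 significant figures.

V ≈ 0.1798 m/s

For laminar flow, f = 64/Re with Re = ρVD/μ, so Darcy-Weisbach reduces to ΔP = 32μLV/D². Solving for V: V = ΔP·D²/(32μL) = 4733·(0.1045)²/(32·0.0128·702) = 0.1798 m/s.
Check: Re = ρVD/μ = 1101·0.1798·0.1045/0.0128 = 1616 < 2300, so the laminar assumption holds.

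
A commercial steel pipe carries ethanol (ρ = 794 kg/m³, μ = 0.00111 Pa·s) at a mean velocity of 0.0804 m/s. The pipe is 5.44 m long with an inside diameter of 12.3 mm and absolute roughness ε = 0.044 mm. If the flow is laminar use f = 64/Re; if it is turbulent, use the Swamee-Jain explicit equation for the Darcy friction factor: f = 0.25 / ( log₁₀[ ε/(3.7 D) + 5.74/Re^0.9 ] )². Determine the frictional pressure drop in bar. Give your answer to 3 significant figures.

ΔP ≈ 0.00103 bar

Reynolds number Re = ρVD/μ = 794 · 0.0804 · 0.0123 / 0.00111 = 707.4.
Re < 2300 → laminar flow, so f = 64/Re = 64/707.4 = 0.09047 (the turbulent correlation is not needed).
Darcy-Weisbach: ΔP = f(L/D)(ρV²/2) = 0.09047·(5.44/0.0123)·(794·0.0804²/2) = 0.09047·442.3·2.566 = 102.7 Pa.
ΔP = 102.7 Pa = 0.00103 bar.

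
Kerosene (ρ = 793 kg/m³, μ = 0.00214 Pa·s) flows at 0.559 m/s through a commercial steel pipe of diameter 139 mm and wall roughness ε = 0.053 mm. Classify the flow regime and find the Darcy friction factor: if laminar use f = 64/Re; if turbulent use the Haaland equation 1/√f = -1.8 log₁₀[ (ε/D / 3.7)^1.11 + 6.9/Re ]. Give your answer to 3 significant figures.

Re = ρVD/μ = 793·0.559·0.139/0.00214 = 2.879e+04.
Re > 4000 → turbulent. ε/D = 5.3e-05/0.139 = 0.000381; Haaland: 1/√f = -1.8 log₁₀[3.75e-05 + 0.00024] = 6.403, so f = 0.02439.

f ≈ 0.0244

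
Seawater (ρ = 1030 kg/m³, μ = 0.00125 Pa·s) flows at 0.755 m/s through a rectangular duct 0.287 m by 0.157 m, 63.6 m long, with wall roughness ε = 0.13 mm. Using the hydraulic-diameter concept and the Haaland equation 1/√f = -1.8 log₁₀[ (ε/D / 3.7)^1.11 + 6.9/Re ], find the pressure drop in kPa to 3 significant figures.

Hydraulic diameter D_h = 4A/P = 4·(0.287·0.157)/(2·(0.287+0.157)) = 0.1802/0.888 = 0.203 m.
Re = ρVD_h/μ = 1030·0.755·0.203/0.00125 = 1.263e+05.
ε/D_h = 0.00013/0.203 = 0.00064; Haaland gives 1/√f = -1.8 log₁₀[6.68e-05+5.46e-05] = 7.048, so f = 0.02013.
ΔP = f(L/D_h)(ρV²/2) = 0.02013·63.6/0.203·293.6 = 1852 Pa.
ΔP = 1.85 kPa.

ΔP ≈ 1.85 kPa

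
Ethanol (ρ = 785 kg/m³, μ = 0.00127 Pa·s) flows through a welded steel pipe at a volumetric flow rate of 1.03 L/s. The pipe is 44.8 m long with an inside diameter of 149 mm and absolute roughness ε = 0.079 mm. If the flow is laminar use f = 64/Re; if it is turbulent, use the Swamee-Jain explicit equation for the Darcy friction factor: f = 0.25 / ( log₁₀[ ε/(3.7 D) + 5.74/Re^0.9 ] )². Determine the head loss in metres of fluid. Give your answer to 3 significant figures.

Q = 1.03 L/s = 1.03/1000 = 0.00103 m³/s.
Cross-sectional area A = πD²/4 = π(0.149)²/4 = 0.01744 m²; mean velocity V = Q/A = 0.00103/0.01744 = 0.05907 m/s.
Reynolds number Re = ρVD/μ = 785 · 0.05907 · 0.149 / 0.00127 = 5440.
Re > 4000 → turbulent. Relative roughness ε/D = 7.9e-05/0.149 = 0.00053. Swamee-Jain: f = 0.25/(log₁₀[0.00053/3.7 + 5.74/5440^0.9])² = 0.25/(log₁₀[0.000143 + 0.00249])² = 0.25/(-2.579)² = 0.03759.
Darcy-Weisbach: ΔP = f(L/D)(ρV²/2) = 0.03759·(44.8/0.149)·(785·0.05907²/2) = 0.03759·300.7·1.37 = 15.48 Pa.
Head loss h_f = ΔP/(ρg) = 15.48/(785·9.81) = 0.00201 m.

h_f ≈ 0.00201 m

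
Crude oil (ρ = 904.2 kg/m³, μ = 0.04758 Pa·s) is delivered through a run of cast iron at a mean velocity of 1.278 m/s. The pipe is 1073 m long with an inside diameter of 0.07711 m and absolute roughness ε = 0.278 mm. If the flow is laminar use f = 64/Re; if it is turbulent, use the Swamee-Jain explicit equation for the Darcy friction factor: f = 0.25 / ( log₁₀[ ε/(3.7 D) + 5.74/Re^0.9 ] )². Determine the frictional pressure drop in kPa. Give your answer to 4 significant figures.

Reynolds number Re = ρVD/μ = 904.2 · 1.278 · 0.07711 / 0.0476 = 1873.
Re < 2300 → laminar flow, so f = 64/Re = 64/1873 = 0.03417 (the turbulent correlation is not needed).
Darcy-Weisbach: ΔP = f(L/D)(ρV²/2) = 0.03417·(1073/0.07711)·(904.2·1.278²/2) = 0.03417·1.392e+04·738.4 = 3.511e+05 Pa.
ΔP = 3.511e+05 Pa = 351.1 kPa.

ΔP ≈ 351.1 kPa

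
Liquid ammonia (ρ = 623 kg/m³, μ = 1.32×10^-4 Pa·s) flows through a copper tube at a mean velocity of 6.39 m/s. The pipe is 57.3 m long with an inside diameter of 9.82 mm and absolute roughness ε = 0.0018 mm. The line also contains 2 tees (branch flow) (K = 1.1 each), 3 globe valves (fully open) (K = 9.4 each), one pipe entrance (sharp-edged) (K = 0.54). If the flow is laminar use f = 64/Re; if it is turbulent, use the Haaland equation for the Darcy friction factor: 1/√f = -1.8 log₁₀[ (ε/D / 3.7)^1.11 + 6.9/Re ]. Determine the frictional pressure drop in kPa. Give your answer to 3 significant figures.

Reynolds number Re = ρVD/μ = 623 · 6.39 · 0.00982 / 0.000132 = 2.962e+05.
Re > 4000 → turbulent. Relative roughness ε/D = 1.8e-06/0.00982 = 0.000183. Haaland: 1/√f = -1.8 log₁₀[(0.000183/3.7)^1.11 + 6.9/2.962e+05] = -1.8 log₁₀[1.66e-05 + 2.33e-05] = 7.917, so f = 0.01595.
Total minor-loss coefficient ΣK = 2·1.1 + 3·9.4 + 1·0.54 = 30.9.
ΔP = [f·L/D + ΣK]·(ρV²/2) = [0.01595·57.3/0.00982 + 30.9]·(623·6.39²/2) = [93.09 + 30.9]·1.272e+04 = 1.578e+06 Pa.
ΔP = 1.578e+06 Pa = 1580 kPa.

ΔP ≈ 1580 kPa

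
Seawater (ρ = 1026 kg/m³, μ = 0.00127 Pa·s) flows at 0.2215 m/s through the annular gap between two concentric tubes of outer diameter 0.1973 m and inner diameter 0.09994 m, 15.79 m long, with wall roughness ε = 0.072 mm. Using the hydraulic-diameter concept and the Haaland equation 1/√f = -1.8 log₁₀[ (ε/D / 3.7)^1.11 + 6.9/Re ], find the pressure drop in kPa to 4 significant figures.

ΔP ≈ 0.1140 kPa

Hydraulic diameter D_h = 4A/P = D_o - D_i = 0.1973 - 0.09994 = 0.09736 m.
Re = ρVD_h/μ = 1026·0.2215·0.09736/0.00127 = 1.742e+04.
ε/D_h = 7.2e-05/0.09736 = 0.00074; Haaland gives 1/√f = -1.8 log₁₀[7.83e-05+0.000396] = 5.983, so f = 0.02794.
ΔP = f(L/D_h)(ρV²/2) = 0.02794·15.79/0.09736·25.17 = 114 Pa.
ΔP = 0.1140 kPa.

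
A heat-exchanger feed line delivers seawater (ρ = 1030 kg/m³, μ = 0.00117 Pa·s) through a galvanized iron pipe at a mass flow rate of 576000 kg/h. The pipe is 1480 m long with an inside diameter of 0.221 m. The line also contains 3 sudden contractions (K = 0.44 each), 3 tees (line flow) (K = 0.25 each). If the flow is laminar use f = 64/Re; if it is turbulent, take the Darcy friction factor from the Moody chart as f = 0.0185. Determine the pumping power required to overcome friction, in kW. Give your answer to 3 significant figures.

ṁ = 576000 kg/h = 576000/3600 = 160 kg/s.
A = πD²/4 = π(0.221)²/4 = 0.03836 m²; mean velocity V = ṁ/(ρA) = 160/(1030 · 0.03836) = 4.05 m/s.
Reynolds number Re = ρVD/μ = 1030 · 4.05 · 0.221 / 0.00117 = 7.879e+05.
Re > 4000 → turbulent; use the Moody-chart value f = 0.0185.
Total minor-loss coefficient ΣK = 3·0.44 + 3·0.25 = 2.07.
ΔP = [f·L/D + ΣK]·(ρV²/2) = [0.0185·1480/0.221 + 2.07]·(1030·4.05²/2) = [123.9 + 2.07]·8445 = 1.064e+06 Pa.
Q = ṁ/ρ = 160/1030 = 0.1553 m³/s.
Pumping power P = QΔP = 0.1553·1.064e+06 = 165300 W = 165 kW.

P ≈ 165 kW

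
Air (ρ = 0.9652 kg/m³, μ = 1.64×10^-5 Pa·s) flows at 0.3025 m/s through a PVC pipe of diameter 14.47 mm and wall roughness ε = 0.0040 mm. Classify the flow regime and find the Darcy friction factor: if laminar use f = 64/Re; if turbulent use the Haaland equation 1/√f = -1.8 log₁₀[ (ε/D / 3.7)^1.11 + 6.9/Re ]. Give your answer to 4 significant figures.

Re = ρVD/μ = 0.9652·0.3025·0.01447/1.64e-05 = 257.6.
Re < 2300 → laminar, so f = 64/Re = 0.2484 (roughness is irrelevant in laminar flow).

f ≈ 0.2484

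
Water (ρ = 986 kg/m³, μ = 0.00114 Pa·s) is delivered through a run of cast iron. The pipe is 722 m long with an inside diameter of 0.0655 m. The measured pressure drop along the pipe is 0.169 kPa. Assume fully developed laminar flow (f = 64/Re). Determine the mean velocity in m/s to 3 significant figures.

For laminar flow, f = 64/Re with Re = ρVD/μ, so Darcy-Weisbach reduces to ΔP = 32μLV/D². Solving for V: V = ΔP·D²/(32μL) = 169·(0.0655)²/(32·0.00114·722) = 0.02753 m/s.
Check: Re = ρVD/μ = 986·0.02753·0.0655/0.00114 = 1560 < 2300, so the laminar assumption holds.

V ≈ 0.0275 m/s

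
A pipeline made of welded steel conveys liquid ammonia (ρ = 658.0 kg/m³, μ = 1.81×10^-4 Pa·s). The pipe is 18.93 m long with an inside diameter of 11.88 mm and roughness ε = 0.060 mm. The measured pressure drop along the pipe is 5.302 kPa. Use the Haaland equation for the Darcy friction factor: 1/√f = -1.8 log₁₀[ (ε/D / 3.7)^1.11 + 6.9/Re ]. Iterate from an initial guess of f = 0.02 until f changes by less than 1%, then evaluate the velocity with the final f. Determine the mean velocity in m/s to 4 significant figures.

Rearranging Darcy-Weisbach: V = √(2·ΔP·D/(f·L·ρ)). With ε/D = 6e-05/0.01188 = 0.00505, iterate starting from f = 0.02:
  f = 0.02 → V = √(2·5302·0.01188/(0.02·18.93·658)) = 0.7111 m/s; Re = ρVD/μ = 3.071e+04; f → 0.03312
  f = 0.03312 → V = 0.5526 m/s; Re = 2.387e+04; f → 0.03379
  f = 0.03379 → V = 0.5471 m/s; Re = 2.363e+04; f → 0.03382
Converged (Δf/f < 1%). With the final f = 0.03382: V = √(2·5302·0.01188/(0.03382·18.93·658)) = 0.5469 m/s.

V ≈ 0.5469 m/s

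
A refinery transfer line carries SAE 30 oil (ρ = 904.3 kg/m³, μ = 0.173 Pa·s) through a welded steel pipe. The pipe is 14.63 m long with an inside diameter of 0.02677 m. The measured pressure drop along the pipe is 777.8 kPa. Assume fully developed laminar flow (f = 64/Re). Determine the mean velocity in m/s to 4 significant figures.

V ≈ 6.882 m/s

For laminar flow, f = 64/Re with Re = ρVD/μ, so Darcy-Weisbach reduces to ΔP = 32μLV/D². Solving for V: V = ΔP·D²/(32μL) = 7.778e+05·(0.02677)²/(32·0.173·14.63) = 6.882 m/s.
Check: Re = ρVD/μ = 904.3·6.882·0.02677/0.173 = 963 < 2300, so the laminar assumption holds.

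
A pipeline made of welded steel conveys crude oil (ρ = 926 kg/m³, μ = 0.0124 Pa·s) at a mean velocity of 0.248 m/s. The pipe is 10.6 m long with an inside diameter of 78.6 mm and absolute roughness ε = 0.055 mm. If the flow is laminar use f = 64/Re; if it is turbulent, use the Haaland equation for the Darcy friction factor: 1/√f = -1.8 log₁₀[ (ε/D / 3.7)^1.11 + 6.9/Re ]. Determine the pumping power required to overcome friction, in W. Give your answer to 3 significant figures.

Reynolds number Re = ρVD/μ = 926 · 0.248 · 0.0786 / 0.0124 = 1456.
Re < 2300 → laminar flow, so f = 64/Re = 64/1456 = 0.04397 (the turbulent correlation is not needed).
Darcy-Weisbach: ΔP = f(L/D)(ρV²/2) = 0.04397·(10.6/0.0786)·(926·0.248²/2) = 0.04397·134.9·28.48 = 168.8 Pa.
Q = V·A = 0.248·0.004852 = 0.001203 m³/s.
Pumping power P = QΔP = 0.001203·168.8 = 0.2032 W = 0.203 W.

P ≈ 0.203 W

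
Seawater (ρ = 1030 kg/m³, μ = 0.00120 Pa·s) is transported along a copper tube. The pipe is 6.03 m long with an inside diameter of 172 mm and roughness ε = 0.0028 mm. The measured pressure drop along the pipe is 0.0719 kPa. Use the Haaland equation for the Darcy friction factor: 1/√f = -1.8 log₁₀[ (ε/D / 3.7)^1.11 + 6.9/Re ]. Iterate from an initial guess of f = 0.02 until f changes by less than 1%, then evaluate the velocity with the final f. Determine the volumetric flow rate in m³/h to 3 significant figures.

Rearranging Darcy-Weisbach: V = √(2·ΔP·D/(f·L·ρ)). With ε/D = 2.8e-06/0.172 = 1.63e-05, iterate starting from f = 0.02:
  f = 0.02 → V = √(2·71.9·0.172/(0.02·6.03·1030)) = 0.4462 m/s; Re = ρVD/μ = 6.588e+04; f → 0.01953
  f = 0.01953 → V = 0.4515 m/s; Re = 6.666e+04; f → 0.01948
Converged (Δf/f < 1%). With the final f = 0.01948: V = √(2·71.9·0.172/(0.01948·6.03·1030)) = 0.4521 m/s.
Q = V·A = 0.4521·(π/4·0.172²) = 0.01051 m³/s = 37.8 m³/h.

Q ≈ 37.8 m³/h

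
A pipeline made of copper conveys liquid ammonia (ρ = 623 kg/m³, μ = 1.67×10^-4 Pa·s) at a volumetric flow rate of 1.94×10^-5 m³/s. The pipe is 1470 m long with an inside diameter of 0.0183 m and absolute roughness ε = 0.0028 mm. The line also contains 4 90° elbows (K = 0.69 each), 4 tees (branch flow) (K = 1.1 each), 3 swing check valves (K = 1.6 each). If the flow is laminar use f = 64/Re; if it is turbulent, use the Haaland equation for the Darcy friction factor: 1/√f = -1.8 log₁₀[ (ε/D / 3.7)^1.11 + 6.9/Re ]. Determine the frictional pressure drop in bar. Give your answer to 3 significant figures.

ΔP ≈ 0.0516 bar

Cross-sectional area A = πD²/4 = π(0.0183)²/4 = 0.000263 m²; mean velocity V = Q/A = 1.94e-05/0.000263 = 0.07376 m/s.
Reynolds number Re = ρVD/μ = 623 · 0.07376 · 0.0183 / 0.000167 = 5035.
Re > 4000 → turbulent. Relative roughness ε/D = 2.8e-06/0.0183 = 0.000153. Haaland: 1/√f = -1.8 log₁₀[(0.000153/3.7)^1.11 + 6.9/5035] = -1.8 log₁₀[1.36e-05 + 0.00137] = 5.146, so f = 0.03776.
Total minor-loss coefficient ΣK = 4·0.69 + 4·1.1 + 3·1.6 = 12.
ΔP = [f·L/D + ΣK]·(ρV²/2) = [0.03776·1470/0.0183 + 12]·(623·0.07376²/2) = [3033 + 12]·1.695 = 5161 Pa.
ΔP = 5161 Pa = 0.0516 bar.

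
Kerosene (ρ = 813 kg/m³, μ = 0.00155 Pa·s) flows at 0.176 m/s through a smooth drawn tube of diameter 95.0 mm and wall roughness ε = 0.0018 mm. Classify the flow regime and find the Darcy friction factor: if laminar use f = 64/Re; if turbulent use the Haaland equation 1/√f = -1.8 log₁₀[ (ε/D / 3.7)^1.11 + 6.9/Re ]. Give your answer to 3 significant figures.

f ≈ 0.0320

Re = ρVD/μ = 813·0.176·0.095/0.00155 = 8770.
Re > 4000 → turbulent. ε/D = 1.8e-06/0.095 = 1.89e-05; Haaland: 1/√f = -1.8 log₁₀[1.34e-06 + 0.000787] = 5.586, so f = 0.03205.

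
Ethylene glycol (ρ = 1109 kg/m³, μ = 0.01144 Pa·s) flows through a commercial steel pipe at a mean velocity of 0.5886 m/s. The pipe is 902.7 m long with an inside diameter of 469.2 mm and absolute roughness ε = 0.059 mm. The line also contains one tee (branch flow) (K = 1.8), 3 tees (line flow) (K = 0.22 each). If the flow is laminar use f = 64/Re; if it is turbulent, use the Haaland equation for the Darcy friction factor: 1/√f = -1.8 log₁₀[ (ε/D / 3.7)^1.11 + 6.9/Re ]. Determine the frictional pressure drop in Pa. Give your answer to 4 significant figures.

ΔP ≈ 9419 Pa

Reynolds number Re = ρVD/μ = 1109 · 0.5886 · 0.4692 / 0.0114 = 2.677e+04.
Re > 4000 → turbulent. Relative roughness ε/D = 5.9e-05/0.4692 = 0.000126. Haaland: 1/√f = -1.8 log₁₀[(0.000126/3.7)^1.11 + 6.9/2.677e+04] = -1.8 log₁₀[1.1e-05 + 0.000258] = 6.427, so f = 0.02421.
Total minor-loss coefficient ΣK = 1·1.8 + 3·0.22 = 2.46.
ΔP = [f·L/D + ΣK]·(ρV²/2) = [0.02421·902.7/0.4692 + 2.46]·(1109·0.5886²/2) = [46.57 + 2.46]·192.1 = 9419 Pa.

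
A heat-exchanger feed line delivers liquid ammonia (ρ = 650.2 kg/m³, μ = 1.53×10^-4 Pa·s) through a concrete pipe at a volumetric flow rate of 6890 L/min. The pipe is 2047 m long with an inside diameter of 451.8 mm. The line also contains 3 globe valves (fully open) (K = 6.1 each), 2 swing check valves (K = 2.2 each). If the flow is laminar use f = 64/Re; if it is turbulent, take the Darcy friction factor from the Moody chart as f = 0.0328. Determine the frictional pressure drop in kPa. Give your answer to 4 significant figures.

Q = 6890 L/min = 6890/60000 = 0.1148 m³/s.
Cross-sectional area A = πD²/4 = π(0.4518)²/4 = 0.1603 m²; mean velocity V = Q/A = 0.1148/0.1603 = 0.7163 m/s.
Reynolds number Re = ρVD/μ = 650.2 · 0.7163 · 0.4518 / 0.000153 = 1.375e+06.
Re > 4000 → turbulent; use the Moody-chart value f = 0.0328.
Total minor-loss coefficient ΣK = 3·6.1 + 2·2.2 = 22.7.
ΔP = [f·L/D + ΣK]·(ρV²/2) = [0.0328·2047/0.4518 + 22.7]·(650.2·0.7163²/2) = [148.6 + 22.7]·166.8 = 2.857e+04 Pa.
ΔP = 2.857e+04 Pa = 28.57 kPa.

ΔP ≈ 28.57 kPa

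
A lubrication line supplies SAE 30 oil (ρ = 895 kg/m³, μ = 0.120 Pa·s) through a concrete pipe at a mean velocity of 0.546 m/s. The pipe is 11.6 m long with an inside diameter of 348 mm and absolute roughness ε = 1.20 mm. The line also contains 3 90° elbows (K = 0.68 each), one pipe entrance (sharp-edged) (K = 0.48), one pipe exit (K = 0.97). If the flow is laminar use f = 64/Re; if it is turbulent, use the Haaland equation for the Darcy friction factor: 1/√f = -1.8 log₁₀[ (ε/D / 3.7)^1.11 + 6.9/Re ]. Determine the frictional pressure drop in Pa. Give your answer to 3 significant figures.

Reynolds number Re = ρVD/μ = 895 · 0.546 · 0.348 / 0.12 = 1417.
Re < 2300 → laminar flow, so f = 64/Re = 64/1417 = 0.04516 (the turbulent correlation is not needed).
Total minor-loss coefficient ΣK = 3·0.68 + 1·0.48 + 1·0.97 = 3.49.
ΔP = [f·L/D + ΣK]·(ρV²/2) = [0.04516·11.6/0.348 + 3.49]·(895·0.546²/2) = [1.505 + 3.49]·133.4 = 666.4 Pa.

ΔP ≈ 666 Pa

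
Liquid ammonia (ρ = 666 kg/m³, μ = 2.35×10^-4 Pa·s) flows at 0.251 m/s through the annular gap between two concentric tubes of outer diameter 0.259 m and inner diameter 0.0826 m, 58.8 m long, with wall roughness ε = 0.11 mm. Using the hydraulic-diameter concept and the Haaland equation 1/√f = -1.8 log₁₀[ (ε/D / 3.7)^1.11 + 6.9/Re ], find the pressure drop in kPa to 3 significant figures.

Hydraulic diameter D_h = 4A/P = D_o - D_i = 0.259 - 0.0826 = 0.1764 m.
Re = ρVD_h/μ = 666·0.251·0.1764/0.000235 = 1.255e+05.
ε/D_h = 0.00011/0.1764 = 0.000624; Haaland gives 1/√f = -1.8 log₁₀[6.48e-05+5.5e-05] = 7.059, so f = 0.02007.
ΔP = f(L/D_h)(ρV²/2) = 0.02007·58.8/0.1764·20.98 = 140.3 Pa.
ΔP = 0.140 kPa.

ΔP ≈ 0.140 kPa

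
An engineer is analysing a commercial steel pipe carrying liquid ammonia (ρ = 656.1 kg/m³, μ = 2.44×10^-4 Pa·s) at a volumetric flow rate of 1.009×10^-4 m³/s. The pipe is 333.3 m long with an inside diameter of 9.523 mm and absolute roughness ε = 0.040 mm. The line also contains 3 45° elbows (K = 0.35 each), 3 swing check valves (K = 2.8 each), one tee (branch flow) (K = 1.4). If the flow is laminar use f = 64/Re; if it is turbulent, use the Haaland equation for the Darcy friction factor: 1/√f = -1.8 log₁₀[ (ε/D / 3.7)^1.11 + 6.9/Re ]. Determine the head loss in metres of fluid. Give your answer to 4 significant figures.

h_f ≈ 113.4 m

Cross-sectional area A = πD²/4 = π(0.009523)²/4 = 7.123e-05 m²; mean velocity V = Q/A = 0.0001009/7.123e-05 = 1.417 m/s.
Reynolds number Re = ρVD/μ = 656.1 · 1.417 · 0.009523 / 0.000244 = 3.628e+04.
Re > 4000 → turbulent. Relative roughness ε/D = 4e-05/0.009523 = 0.0042. Haaland: 1/√f = -1.8 log₁₀[(0.0042/3.7)^1.11 + 6.9/3.628e+04] = -1.8 log₁₀[0.000538 + 0.00019] = 5.647, so f = 0.03135.
Total minor-loss coefficient ΣK = 3·0.35 + 3·2.8 + 1·1.4 = 10.8.
ΔP = [f·L/D + ΣK]·(ρV²/2) = [0.03135·333.3/0.009523 + 10.8]·(656.1·1.417²/2) = [1097 + 10.8]·658.3 = 7.296e+05 Pa.
Head loss h_f = ΔP/(ρg) = 7.296e+05/(656.1·9.81) = 113.4 m.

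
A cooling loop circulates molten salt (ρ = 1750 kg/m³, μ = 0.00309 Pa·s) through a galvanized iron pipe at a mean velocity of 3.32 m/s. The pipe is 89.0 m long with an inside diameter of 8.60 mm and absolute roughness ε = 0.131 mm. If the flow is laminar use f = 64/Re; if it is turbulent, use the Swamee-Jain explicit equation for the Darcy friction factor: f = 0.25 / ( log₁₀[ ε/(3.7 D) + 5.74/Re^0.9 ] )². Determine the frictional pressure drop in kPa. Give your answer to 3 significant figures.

Reynolds number Re = ρVD/μ = 1750 · 3.32 · 0.0086 / 0.00309 = 1.617e+04.
Re > 4000 → turbulent. Relative roughness ε/D = 0.000131/0.0086 = 0.0152. Swamee-Jain: f = 0.25/(log₁₀[0.0152/3.7 + 5.74/1.617e+04^0.9])² = 0.25/(log₁₀[0.00412 + 0.000936])² = 0.25/(-2.296)² = 0.0474.
Darcy-Weisbach: ΔP = f(L/D)(ρV²/2) = 0.0474·(89/0.0086)·(1750·3.32²/2) = 0.0474·1.035e+04·9645 = 4.731e+06 Pa.
ΔP = 4.731e+06 Pa = 4730 kPa.

ΔP ≈ 4730 kPa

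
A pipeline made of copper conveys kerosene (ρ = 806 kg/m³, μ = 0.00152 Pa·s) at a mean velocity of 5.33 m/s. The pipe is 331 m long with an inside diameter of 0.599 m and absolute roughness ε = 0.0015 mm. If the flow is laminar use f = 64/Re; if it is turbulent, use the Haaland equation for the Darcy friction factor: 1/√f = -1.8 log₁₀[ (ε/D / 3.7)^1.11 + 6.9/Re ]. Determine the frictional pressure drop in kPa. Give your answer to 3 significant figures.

Reynolds number Re = ρVD/μ = 806 · 5.33 · 0.599 / 0.00152 = 1.693e+06.
Re > 4000 → turbulent. Relative roughness ε/D = 1.5e-06/0.599 = 2.5e-06. Haaland: 1/√f = -1.8 log₁₀[(2.5e-06/3.7)^1.11 + 6.9/1.693e+06] = -1.8 log₁₀[1.42e-07 + 4.08e-06] = 9.675, so f = 0.01068.
Darcy-Weisbach: ΔP = f(L/D)(ρV²/2) = 0.01068·(331/0.599)·(806·5.33²/2) = 0.01068·552.6·1.145e+04 = 6.759e+04 Pa.
ΔP = 6.759e+04 Pa = 67.6 kPa.

ΔP ≈ 67.6 kPa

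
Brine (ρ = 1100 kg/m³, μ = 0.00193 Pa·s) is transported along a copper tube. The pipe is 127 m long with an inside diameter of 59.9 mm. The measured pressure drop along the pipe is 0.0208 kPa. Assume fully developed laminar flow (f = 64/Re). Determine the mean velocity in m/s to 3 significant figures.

V ≈ 0.00951 m/s

For laminar flow, f = 64/Re with Re = ρVD/μ, so Darcy-Weisbach reduces to ΔP = 32μLV/D². Solving for V: V = ΔP·D²/(32μL) = 20.8·(0.0599)²/(32·0.00193·127) = 0.009515 m/s.
Check: Re = ρVD/μ = 1100·0.009515·0.0599/0.00193 = 324.8 < 2300, so the laminar assumption holds.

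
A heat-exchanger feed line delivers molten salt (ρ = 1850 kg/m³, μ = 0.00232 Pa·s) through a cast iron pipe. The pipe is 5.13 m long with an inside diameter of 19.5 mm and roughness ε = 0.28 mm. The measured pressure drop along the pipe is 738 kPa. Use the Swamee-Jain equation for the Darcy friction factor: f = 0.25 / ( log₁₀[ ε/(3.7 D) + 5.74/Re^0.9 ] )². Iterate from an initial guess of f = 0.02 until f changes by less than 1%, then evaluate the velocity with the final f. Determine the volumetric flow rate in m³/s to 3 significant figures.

Q ≈ 0.00249 m³/s

Rearranging Darcy-Weisbach: V = √(2·ΔP·D/(f·L·ρ)). With ε/D = 0.00028/0.0195 = 0.0144, iterate starting from f = 0.02:
  f = 0.02 → V = √(2·7.38e+05·0.0195/(0.02·5.13·1850)) = 12.31 m/s; Re = ρVD/μ = 1.915e+05; f → 0.04341
  f = 0.04341 → V = 8.359 m/s; Re = 1.3e+05; f → 0.04357
Converged (Δf/f < 1%). With the final f = 0.04357: V = √(2·7.38e+05·0.0195/(0.04357·5.13·1850)) = 8.343 m/s.
Q = V·A = 8.343·(π/4·0.0195²) = 0.002492 m³/s = 0.00249 m³/s.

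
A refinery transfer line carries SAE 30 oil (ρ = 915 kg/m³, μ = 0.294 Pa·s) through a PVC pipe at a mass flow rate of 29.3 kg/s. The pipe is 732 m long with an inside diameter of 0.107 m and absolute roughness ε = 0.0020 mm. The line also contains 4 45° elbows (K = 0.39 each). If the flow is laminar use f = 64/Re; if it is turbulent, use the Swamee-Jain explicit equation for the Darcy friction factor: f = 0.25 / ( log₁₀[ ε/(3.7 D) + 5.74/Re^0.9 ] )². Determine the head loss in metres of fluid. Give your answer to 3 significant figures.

h_f ≈ 240 m

A = πD²/4 = π(0.107)²/4 = 0.008992 m²; mean velocity V = ṁ/(ρA) = 29.3/(915 · 0.008992) = 3.561 m/s.
Reynolds number Re = ρVD/μ = 915 · 3.561 · 0.107 / 0.294 = 1186.
Re < 2300 → laminar flow, so f = 64/Re = 64/1186 = 0.05397 (the turbulent correlation is not needed).
Total minor-loss coefficient ΣK = 4·0.39 = 1.56.
ΔP = [f·L/D + ΣK]·(ρV²/2) = [0.05397·732/0.107 + 1.56]·(915·3.561²/2) = [369.2 + 1.56]·5802 = 2.151e+06 Pa.
Head loss h_f = ΔP/(ρg) = 2.151e+06/(915·9.81) = 240 m.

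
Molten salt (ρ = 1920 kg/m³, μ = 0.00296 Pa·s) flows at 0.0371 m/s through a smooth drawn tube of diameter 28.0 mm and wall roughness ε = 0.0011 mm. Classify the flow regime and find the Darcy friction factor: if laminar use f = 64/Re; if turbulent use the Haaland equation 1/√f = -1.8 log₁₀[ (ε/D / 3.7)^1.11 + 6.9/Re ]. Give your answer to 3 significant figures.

Re = ρVD/μ = 1920·0.0371·0.028/0.00296 = 673.8.
Re < 2300 → laminar, so f = 64/Re = 0.09498 (roughness is irrelevant in laminar flow).

f ≈ 0.0950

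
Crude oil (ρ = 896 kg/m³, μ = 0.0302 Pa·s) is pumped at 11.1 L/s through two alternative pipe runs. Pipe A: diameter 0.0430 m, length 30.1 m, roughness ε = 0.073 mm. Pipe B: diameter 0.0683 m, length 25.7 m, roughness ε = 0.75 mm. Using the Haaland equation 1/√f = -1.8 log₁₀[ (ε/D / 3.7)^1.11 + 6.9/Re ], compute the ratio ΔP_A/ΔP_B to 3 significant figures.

ΔP_A/ΔP_B ≈ 8.45

Pipe A: V = Q/A = 0.0111/0.001452 = 7.644 m/s; Re = 9751; ε/D = 0.0017; Haaland → f = 0.03332; ΔP_A = f(L/D)(ρV²/2) = 6.105e+05 Pa.
Pipe B: V = Q/A = 0.0111/0.003664 = 3.03 m/s; Re = 6139; ε/D = 0.011; Haaland → f = 0.04671; ΔP_B = f(L/D)(ρV²/2) = 7.228e+04 Pa.
ΔP_A/ΔP_B = 6.105e+05/7.228e+04 = 8.45.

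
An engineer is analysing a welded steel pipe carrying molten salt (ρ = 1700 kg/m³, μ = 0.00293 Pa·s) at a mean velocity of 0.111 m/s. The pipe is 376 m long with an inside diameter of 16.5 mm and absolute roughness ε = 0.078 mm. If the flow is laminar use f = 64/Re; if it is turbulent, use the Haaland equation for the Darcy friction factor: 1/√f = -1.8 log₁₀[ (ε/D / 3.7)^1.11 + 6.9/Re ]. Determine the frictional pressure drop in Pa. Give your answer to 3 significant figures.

ΔP ≈ 14400 Pa

Reynolds number Re = ρVD/μ = 1700 · 0.111 · 0.0165 / 0.00293 = 1063.
Re < 2300 → laminar flow, so f = 64/Re = 64/1063 = 0.06023 (the turbulent correlation is not needed).
Darcy-Weisbach: ΔP = f(L/D)(ρV²/2) = 0.06023·(376/0.0165)·(1700·0.111²/2) = 0.06023·2.279e+04·10.47 = 1.437e+04 Pa.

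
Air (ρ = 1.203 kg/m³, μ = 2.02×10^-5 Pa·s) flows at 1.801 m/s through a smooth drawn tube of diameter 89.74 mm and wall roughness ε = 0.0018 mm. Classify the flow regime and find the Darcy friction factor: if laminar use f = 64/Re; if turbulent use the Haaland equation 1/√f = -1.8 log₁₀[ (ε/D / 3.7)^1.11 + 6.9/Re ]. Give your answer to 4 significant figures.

f ≈ 0.03123

Re = ρVD/μ = 1.203·1.801·0.08974/2.02e-05 = 9625.
Re > 4000 → turbulent. ε/D = 1.8e-06/0.08974 = 2.01e-05; Haaland: 1/√f = -1.8 log₁₀[1.43e-06 + 0.000717] = 5.659, so f = 0.03123.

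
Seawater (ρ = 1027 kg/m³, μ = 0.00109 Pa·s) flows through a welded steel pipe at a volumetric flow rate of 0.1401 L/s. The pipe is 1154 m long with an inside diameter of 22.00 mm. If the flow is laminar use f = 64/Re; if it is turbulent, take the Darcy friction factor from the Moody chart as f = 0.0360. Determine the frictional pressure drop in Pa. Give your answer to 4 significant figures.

Q = 0.1401 L/s = 0.1401/1000 = 0.0001401 m³/s.
Cross-sectional area A = πD²/4 = π(0.022)²/4 = 0.0003801 m²; mean velocity V = Q/A = 0.0001401/0.0003801 = 0.3686 m/s.
Reynolds number Re = ρVD/μ = 1027 · 0.3686 · 0.022 / 0.00109 = 7640.
Re > 4000 → turbulent; use the Moody-chart value f = 0.0360.
Darcy-Weisbach: ΔP = f(L/D)(ρV²/2) = 0.036·(1154/0.022)·(1027·0.3686²/2) = 0.036·5.245e+04·69.75 = 1.317e+05 Pa.

ΔP ≈ 131700 Pa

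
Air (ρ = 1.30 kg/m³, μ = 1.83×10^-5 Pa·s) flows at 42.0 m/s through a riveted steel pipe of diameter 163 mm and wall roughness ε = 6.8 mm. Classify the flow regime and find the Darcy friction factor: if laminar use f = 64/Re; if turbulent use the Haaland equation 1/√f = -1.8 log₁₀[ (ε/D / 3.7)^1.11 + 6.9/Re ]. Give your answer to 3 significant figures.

f ≈ 0.0661

Re = ρVD/μ = 1.3·42·0.163/1.83e-05 = 4.863e+05.
Re > 4000 → turbulent. ε/D = 0.0068/0.163 = 0.0417; Haaland: 1/√f = -1.8 log₁₀[0.00688 + 1.42e-05] = 3.89, so f = 0.06608.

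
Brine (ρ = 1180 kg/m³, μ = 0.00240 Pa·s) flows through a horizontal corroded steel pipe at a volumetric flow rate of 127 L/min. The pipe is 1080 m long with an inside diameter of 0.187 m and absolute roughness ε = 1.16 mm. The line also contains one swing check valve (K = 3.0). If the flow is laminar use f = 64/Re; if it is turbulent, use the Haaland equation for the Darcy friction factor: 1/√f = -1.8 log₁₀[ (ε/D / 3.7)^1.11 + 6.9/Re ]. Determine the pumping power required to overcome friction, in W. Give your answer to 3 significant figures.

Q = 127 L/min = 127/60000 = 0.002117 m³/s.
Cross-sectional area A = πD²/4 = π(0.187)²/4 = 0.02746 m²; mean velocity V = Q/A = 0.002117/0.02746 = 0.07707 m/s.
Reynolds number Re = ρVD/μ = 1180 · 0.07707 · 0.187 / 0.0024 = 7086.
Re > 4000 → turbulent. Relative roughness ε/D = 0.00116/0.187 = 0.0062. Haaland: 1/√f = -1.8 log₁₀[(0.0062/3.7)^1.11 + 6.9/7086] = -1.8 log₁₀[0.00083 + 0.000974] = 4.939, so f = 0.041.
Total minor-loss coefficient ΣK = 1·3 = 3.
ΔP = [f·L/D + ΣK]·(ρV²/2) = [0.041·1080/0.187 + 3]·(1180·0.07707²/2) = [236.8 + 3]·3.504 = 840.3 Pa.
Pumping power P = QΔP = 0.002117·840.3 = 1.779 W = 1.78 W.

P ≈ 1.78 W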